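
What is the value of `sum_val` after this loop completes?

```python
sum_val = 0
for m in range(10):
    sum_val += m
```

Sum of 0 to 9 = 45
`sum_val` takes the values: 0 → 1 → 3 → 6 → 10 → 15 → 21 → 28 → 36 → 45

Answer: 45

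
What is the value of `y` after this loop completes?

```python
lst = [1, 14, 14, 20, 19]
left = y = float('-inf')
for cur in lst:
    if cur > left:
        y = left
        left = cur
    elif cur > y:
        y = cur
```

Second largest (with repeats) in [1, 14, 14, 20, 19]
`y` takes the values: -inf → 1 → 14 → 19

Answer: 19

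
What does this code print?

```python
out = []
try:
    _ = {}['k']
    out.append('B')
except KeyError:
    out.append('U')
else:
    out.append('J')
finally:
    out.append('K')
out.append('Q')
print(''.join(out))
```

Execution trace: 'U' (except KeyError) → 'K' (finally) → 'Q' (after the try/except). Output: UKQ

Answer: UKQ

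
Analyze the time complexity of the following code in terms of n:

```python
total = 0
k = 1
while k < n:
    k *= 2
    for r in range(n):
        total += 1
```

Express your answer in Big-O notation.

Each loop level contributes: log n × n. Multiplying the contributions gives O(n log n).

Answer: O(n log n)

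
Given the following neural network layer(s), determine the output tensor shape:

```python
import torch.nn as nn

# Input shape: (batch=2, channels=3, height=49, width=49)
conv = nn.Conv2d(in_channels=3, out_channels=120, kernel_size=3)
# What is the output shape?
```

Input: (2, 3, 49, 49) -> Output: (2, 120, 47, 47)

Answer: (2, 120, 47, 47)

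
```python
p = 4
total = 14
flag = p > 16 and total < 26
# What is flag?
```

Trace:
`p = 4` → p = 4
`total = 14` → total = 14
`flag = p > 16 and total < 26` → flag = False
So flag = False

Answer: False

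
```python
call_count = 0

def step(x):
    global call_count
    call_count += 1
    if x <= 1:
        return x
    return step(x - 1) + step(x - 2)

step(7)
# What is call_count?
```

Calls(x) = 1 + Calls(x-1) + Calls(x-2); Calls(0)=Calls(1)=1. For x=7 this gives 41.

Answer: 41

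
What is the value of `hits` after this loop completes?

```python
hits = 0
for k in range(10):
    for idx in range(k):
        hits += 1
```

Triangle number: 0+1+2+...+9
`hits` takes the values: 0 → 1 → 2 → 3 → 4 → 5 → 6 → 7 → 8 → 9 → 10 → 11 → 12 → 13 → 14 → 15 → 16 → 17 → 18 → 19 → 20 → 21 → 22 → 23 → 24 → 25 → 26 → 27 → 28 → 29 → … → 41 → 42 → 43 → 44 → 45

Answer: 45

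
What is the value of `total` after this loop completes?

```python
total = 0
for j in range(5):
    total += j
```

Sum of 0 to 4 = 10
`total` takes the values: 0 → 1 → 3 → 6 → 10

Answer: 10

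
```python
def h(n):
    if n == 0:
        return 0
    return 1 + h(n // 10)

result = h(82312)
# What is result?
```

Count of digits of 82312: 5

Answer: 5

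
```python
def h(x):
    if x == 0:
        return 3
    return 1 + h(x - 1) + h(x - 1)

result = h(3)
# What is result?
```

h(x) = 1 + 2·h(x-1), h(0)=3. Closed form: (3+1)·2^3 - 1 = 31.

Answer: 31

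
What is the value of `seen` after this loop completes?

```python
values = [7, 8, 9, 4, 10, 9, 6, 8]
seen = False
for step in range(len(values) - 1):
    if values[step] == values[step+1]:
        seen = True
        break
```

Check consecutive duplicates in [7, 8, 9, 4, 10, 9, 6, 8]
`seen` takes the values: False

Answer: False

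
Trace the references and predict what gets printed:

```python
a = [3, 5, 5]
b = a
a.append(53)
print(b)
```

Key concept: basic list aliasing.
Step by step:
`a = [3, 5, 5]` → a = [3, 5, 5]
`b = a` → b = [3, 5, 5] (same object as a)
`a.append(53)` → a = [3, 5, 5, 53] (same object as b); b = [3, 5, 5, 53] (same object as a)
`print(b)` → prints [3, 5, 5, 53]

Answer: [3, 5, 5, 53]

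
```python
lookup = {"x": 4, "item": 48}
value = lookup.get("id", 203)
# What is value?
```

Trace:
`lookup = {"x": 4, "item": 48}` → lookup = {'x': 4, 'item': 48}
`value = lookup.get("id", 203)` → value = 203
So value = 203

Answer: 203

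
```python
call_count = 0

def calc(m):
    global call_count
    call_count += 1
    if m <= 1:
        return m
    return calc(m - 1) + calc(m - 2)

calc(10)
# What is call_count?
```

Calls(m) = 1 + Calls(m-1) + Calls(m-2); Calls(0)=Calls(1)=1. For m=10 this gives 177.

Answer: 177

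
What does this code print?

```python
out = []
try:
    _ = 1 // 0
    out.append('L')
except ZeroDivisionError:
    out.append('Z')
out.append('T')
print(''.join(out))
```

Execution trace: 'Z' (except ZeroDivisionError) → 'T' (after the try/except). Output: ZT

Answer: ZT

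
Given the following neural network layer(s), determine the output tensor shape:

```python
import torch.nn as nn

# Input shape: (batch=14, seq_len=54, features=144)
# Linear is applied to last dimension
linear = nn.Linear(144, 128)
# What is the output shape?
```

Input: (14, 54, 144) -> Output: (14, 54, 128)

Answer: (14, 54, 128)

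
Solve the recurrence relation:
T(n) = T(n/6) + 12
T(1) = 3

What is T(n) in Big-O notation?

Each step divides n by 6 and adds 12. After log_6(n) steps we reach T(1)=3. So T(n) = 12·log_6(n) + 3 = O(log n).

Answer: O(log n)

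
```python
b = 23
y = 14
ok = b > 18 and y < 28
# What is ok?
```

Trace:
`b = 23` → b = 23
`y = 14` → y = 14
`ok = b > 18 and y < 28` → ok = True
So ok = True

Answer: True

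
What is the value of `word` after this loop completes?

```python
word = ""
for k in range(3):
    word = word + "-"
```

Repeat '-' 3 times
`word` takes the values: "" → "-" → "--" → "---"

Answer: "---"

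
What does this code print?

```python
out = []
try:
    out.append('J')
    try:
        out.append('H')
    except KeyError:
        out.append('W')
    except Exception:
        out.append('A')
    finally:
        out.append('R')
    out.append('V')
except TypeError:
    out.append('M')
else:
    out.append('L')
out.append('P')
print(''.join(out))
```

Execution trace: 'J' (try body) → 'H' (inner try body, no exception) → 'R' (inner finally) → 'V' (try body, no exception) → 'L' (else) → 'P' (after the try/except). Output: JHRVLP

Answer: JHRVLP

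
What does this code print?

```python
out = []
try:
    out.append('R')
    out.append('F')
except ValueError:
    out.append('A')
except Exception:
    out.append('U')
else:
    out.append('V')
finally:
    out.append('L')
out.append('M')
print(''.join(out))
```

Execution trace: 'R' (try body) → 'F' (try body, no exception) → 'V' (else) → 'L' (finally) → 'M' (after the try/except). Output: RFVLM

Answer: RFVLM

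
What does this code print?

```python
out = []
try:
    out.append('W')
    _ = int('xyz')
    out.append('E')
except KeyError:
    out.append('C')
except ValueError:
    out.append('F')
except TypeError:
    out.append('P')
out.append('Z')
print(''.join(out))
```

Execution trace: 'W' (try body) → 'F' (except ValueError) → 'Z' (after the try/except). Output: WFZ

Answer: WFZ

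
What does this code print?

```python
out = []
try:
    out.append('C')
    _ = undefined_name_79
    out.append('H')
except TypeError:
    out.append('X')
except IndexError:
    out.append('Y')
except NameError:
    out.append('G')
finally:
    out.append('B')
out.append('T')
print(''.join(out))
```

Execution trace: 'C' (try body) → 'G' (except NameError) → 'B' (finally) → 'T' (after the try/except). Output: CGBT

Answer: CGBT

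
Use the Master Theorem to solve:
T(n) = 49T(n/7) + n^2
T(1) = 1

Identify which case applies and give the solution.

a=49, b=7, f(n)=n^2. log_7(49) = 2. Since c=2 = 2, Case 2 applies: T(n) = Θ(n^log_b(a) · log n) = O(n^2 log n).

Answer: O(n^2 log n) - Case 2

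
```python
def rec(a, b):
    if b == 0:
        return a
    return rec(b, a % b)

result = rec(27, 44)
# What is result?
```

rec(27, 44) -> rec(44, 27) -> rec(27, 17) -> rec(17, 10) -> rec(10, 7) -> rec(7, 3) -> rec(3, 1) -> rec(1, 0) -> 1

Answer: 1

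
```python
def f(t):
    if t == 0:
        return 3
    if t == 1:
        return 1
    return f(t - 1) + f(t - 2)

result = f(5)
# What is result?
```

Build up from base cases: f(0)=3, f(1)=1, f(2)=4, f(3)=5, f(4)=9, f(5)=14

Answer: 14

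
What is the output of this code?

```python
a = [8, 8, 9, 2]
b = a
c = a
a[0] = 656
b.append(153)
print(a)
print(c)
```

Key concept: multiple aliases.
Step by step:
`a = [8, 8, 9, 2]` → a = [8, 8, 9, 2]
`b = a` → b = [8, 8, 9, 2] (same object as a)
`c = a` → c = [8, 8, 9, 2] (same object as a, b)
`a[0] = 656` → a = [656, 8, 9, 2] (same object as b, c); b = [656, 8, 9, 2] (same object as a, c); c = [656, 8, 9, 2] (same object as a, b)
`b.append(153)` → a = [656, 8, 9, 2, 153] (same object as b, c); b = [656, 8, 9, 2, 153] (same object as a, c); c = [656, 8, 9, 2, 153] (same object as a, b)
`print(a)` → prints [656, 8, 9, 2, 153]
`print(c)` → prints [656, 8, 9, 2, 153]

Answer:
[656, 8, 9, 2, 153]
[656, 8, 9, 2, 153]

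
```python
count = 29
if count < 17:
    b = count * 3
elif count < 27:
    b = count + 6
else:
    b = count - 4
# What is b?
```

Trace:
`count = 29` → count = 29
`if count < 17: ...` → count < 17 is False, count < 27 is False, take else branch → b = 25
So b = 25

Answer: 25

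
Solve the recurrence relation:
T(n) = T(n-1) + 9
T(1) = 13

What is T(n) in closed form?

Unrolling: T(n) = T(1) + 9·(n-1) = 13 + 9(n-1) = 9n + 4.

Answer: T(n) = 9n + 4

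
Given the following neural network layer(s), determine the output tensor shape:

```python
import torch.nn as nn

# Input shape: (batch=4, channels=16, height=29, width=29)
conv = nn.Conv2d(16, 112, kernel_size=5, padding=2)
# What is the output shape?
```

Input: (4, 16, 29, 29) -> Output: (4, 112, 29, 29)

Answer: (4, 112, 29, 29)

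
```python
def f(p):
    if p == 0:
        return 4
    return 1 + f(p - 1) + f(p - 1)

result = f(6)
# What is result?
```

f(p) = 1 + 2·f(p-1), f(0)=4. Closed form: (4+1)·2^6 - 1 = 319.

Answer: 319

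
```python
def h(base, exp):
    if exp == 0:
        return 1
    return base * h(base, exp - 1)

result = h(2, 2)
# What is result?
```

h(2, 2) = 2 * 2 = 4

Answer: 4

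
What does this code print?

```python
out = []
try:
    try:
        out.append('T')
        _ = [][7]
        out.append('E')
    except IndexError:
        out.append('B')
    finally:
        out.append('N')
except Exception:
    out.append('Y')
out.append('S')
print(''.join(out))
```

Execution trace: 'T' (inner try body) → 'B' (inner except IndexError) → 'N' (inner finally) → 'S' (after the try/except). Output: TBNS

Answer: TBNS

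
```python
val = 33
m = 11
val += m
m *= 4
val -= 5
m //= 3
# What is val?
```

Trace:
`val = 33` → val = 33
`m = 11` → m = 11
`val += m` → val = 44
`m *= 4` → m = 44
`val -= 5` → val = 39
`m //= 3` → m = 14
So val = 39

Answer: 39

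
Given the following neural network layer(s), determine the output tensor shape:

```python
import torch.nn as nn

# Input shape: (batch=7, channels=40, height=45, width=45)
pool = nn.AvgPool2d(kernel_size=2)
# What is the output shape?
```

Input: (7, 40, 45, 45) -> Output: (7, 40, 22, 22)

Answer: (7, 40, 22, 22)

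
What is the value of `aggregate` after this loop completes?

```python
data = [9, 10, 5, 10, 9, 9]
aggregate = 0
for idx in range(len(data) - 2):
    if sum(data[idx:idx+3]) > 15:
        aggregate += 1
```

Count windows with sum > 15
`aggregate` takes the values: 0 → 1 → 2 → 3 → 4

Answer: 4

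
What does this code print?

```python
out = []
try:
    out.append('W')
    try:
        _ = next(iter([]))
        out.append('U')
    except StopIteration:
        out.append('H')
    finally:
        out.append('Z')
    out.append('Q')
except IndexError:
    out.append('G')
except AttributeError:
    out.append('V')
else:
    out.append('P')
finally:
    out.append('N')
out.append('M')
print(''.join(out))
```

Execution trace: 'W' (try body) → 'H' (inner except StopIteration) → 'Z' (inner finally) → 'Q' (try body, no exception) → 'P' (else) → 'N' (finally) → 'M' (after the try/except). Output: WHZQPNM

Answer: WHZQPNM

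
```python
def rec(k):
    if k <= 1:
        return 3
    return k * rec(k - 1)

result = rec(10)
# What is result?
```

rec(10) = 10 * 9 * 8 * 7 * 6 * 5 * 4 * 3 * 2 * 3 = 10886400

Answer: 10886400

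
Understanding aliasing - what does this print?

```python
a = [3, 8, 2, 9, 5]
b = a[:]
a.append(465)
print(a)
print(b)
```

Key concept: slice [:] creates copy.
Step by step:
`a = [3, 8, 2, 9, 5]` → a = [3, 8, 2, 9, 5]
`b = a[:]` → b = [3, 8, 2, 9, 5]
`a.append(465)` → a = [3, 8, 2, 9, 5, 465]
`print(a)` → prints [3, 8, 2, 9, 5, 465]
`print(b)` → prints [3, 8, 2, 9, 5]

Answer:
[3, 8, 2, 9, 5, 465]
[3, 8, 2, 9, 5]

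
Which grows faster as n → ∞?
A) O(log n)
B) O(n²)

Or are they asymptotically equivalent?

O(log n) vs O(n²): Higher order terms dominate.

Answer: B) O(n²) grows faster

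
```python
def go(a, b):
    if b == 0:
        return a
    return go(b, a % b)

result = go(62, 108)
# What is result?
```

go(62, 108) -> go(108, 62) -> go(62, 46) -> go(46, 16) -> go(16, 14) -> go(14, 2) -> go(2, 0) -> 2

Answer: 2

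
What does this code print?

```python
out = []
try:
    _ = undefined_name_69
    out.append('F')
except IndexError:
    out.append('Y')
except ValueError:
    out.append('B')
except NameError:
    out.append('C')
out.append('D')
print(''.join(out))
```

Execution trace: 'C' (except NameError) → 'D' (after the try/except). Output: CD

Answer: CD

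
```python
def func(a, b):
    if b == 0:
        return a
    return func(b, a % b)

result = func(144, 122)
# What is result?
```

func(144, 122) -> func(122, 22) -> func(22, 12) -> func(12, 10) -> func(10, 2) -> func(2, 0) -> 2

Answer: 2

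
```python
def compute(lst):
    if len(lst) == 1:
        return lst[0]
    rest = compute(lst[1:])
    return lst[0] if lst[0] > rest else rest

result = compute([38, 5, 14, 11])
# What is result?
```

Recursive max over [38, 5, 14, 11] = 38

Answer: 38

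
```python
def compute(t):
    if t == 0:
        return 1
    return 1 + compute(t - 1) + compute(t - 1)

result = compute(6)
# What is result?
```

compute(t) = 1 + 2·compute(t-1), compute(0)=1. Closed form: (1+1)·2^6 - 1 = 127.

Answer: 127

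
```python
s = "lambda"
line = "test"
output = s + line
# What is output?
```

Trace:
`s = "lambda"` → s = 'lambda'
`line = "test"` → line = 'test'
`output = s + line` → output = 'lambdatest'
So output = 'lambdatest'

Answer: 'lambdatest'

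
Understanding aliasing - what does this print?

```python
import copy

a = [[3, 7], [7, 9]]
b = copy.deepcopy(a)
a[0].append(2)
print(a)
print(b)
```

Key concept: deep copy is fully independent.
Step by step:
`a = [[3, 7], [7, 9]]` → a = [[3, 7], [7, 9]]
`b = copy.deepcopy(a)` → b = [[3, 7], [7, 9]]
`a[0].append(2)` → a = [[3, 7, 2], [7, 9]]
`print(a)` → prints [[3, 7, 2], [7, 9]]
`print(b)` → prints [[3, 7], [7, 9]]

Answer:
[[3, 7, 2], [7, 9]]
[[3, 7], [7, 9]]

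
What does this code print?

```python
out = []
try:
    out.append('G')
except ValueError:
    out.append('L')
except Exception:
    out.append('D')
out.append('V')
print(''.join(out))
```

Execution trace: 'G' (try body, no exception) → 'V' (after the try/except). Output: GV

Answer: GV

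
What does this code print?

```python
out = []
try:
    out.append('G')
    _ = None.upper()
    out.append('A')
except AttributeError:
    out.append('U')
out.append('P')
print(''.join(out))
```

Execution trace: 'G' (try body) → 'U' (except AttributeError) → 'P' (after the try/except). Output: GUP

Answer: GUP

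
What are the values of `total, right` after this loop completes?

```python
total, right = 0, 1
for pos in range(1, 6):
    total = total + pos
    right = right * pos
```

Sum and factorial of 1 to 5
`total, right` takes the values: (0, 1) → (1, 1) → (3, 1) → (3, 2) → (6, 2) → (6, 6) → (10, 6) → (10, 24) → (15, 24) → (15, 120)

Answer: 15, 120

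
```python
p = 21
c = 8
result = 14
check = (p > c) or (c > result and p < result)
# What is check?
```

Trace:
`p = 21` → p = 21
`c = 8` → c = 8
`result = 14` → result = 14
`check = (p > c) or (c > result and p < result)` → check = True
So check = True

Answer: True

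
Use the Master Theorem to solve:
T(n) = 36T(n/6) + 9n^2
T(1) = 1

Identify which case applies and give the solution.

a=36, b=6, f(n)=9n^2. log_6(36) = 2. Since c=2 = 2, Case 2 applies: T(n) = Θ(n^log_b(a) · log n) = O(n^2 log n).

Answer: O(n^2 log n) - Case 2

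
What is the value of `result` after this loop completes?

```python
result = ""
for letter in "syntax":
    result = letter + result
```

Reverse 'syntax'
`result` takes the values: "" → "s" → "ys" → "nys" → "tnys" → "atnys" → "xatnys"

Answer: "xatnys"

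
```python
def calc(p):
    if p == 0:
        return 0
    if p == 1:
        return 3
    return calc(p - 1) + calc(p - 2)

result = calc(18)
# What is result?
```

Build up from base cases: calc(0)=0, calc(1)=3, calc(2)=3, calc(3)=6, calc(4)=9, calc(5)=15, calc(6)=24, ..., calc(18)=7752

Answer: 7752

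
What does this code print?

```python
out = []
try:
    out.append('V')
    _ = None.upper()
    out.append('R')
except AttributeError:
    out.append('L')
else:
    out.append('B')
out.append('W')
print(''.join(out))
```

Execution trace: 'V' (try body) → 'L' (except AttributeError) → 'W' (after the try/except). Output: VLW

Answer: VLW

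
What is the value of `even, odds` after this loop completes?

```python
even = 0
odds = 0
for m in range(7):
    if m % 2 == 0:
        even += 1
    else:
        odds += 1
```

Count evens and odds in range(7)
`even, odds` takes the values: (0, 0) → (1, 0) → (1, 1) → (2, 1) → (2, 2) → (3, 2) → (3, 3) → (4, 3)

Answer: 4, 3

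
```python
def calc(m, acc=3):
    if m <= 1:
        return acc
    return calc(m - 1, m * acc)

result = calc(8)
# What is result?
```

Accumulator trace (n, acc): (8, 3) -> (7, 24) -> (6, 168) -> (5, 1008) -> (4, 5040) -> (3, 20160) -> (2, 60480) -> (1, 120960) -> return 120960

Answer: 120960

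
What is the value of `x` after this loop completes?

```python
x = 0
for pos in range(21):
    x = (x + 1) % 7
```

Increment mod 7, 21 times = 0
`x` takes the values: 0 → 1 → 2 → 3 → 4 → 5 → 6 → 0 → 1 → 2 → 3 → 4 → 5 → 6 → 0 → 1 → 2 → 3 → 4 → 5 → 6 → 0

Answer: 0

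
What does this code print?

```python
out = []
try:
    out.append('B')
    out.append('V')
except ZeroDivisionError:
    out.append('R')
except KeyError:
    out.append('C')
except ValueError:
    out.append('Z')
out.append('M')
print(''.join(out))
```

Execution trace: 'B' (try body) → 'V' (try body, no exception) → 'M' (after the try/except). Output: BVM

Answer: BVM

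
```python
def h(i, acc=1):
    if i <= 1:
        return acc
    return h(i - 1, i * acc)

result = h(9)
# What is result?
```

Accumulator trace (n, acc): (9, 1) -> (8, 9) -> (7, 72) -> (6, 504) -> (5, 3024) -> (4, 15120) -> (3, 60480) -> (2, 181440) -> (1, 362880) -> return 362880

Answer: 362880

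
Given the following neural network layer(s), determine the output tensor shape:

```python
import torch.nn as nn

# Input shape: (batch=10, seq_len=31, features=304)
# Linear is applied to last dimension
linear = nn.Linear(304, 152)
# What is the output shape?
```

Input: (10, 31, 304) -> Output: (10, 31, 152)

Answer: (10, 31, 152)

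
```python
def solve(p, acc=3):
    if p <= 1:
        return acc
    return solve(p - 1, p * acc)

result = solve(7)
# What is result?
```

Accumulator trace (n, acc): (7, 3) -> (6, 21) -> (5, 126) -> (4, 630) -> (3, 2520) -> (2, 7560) -> (1, 15120) -> return 15120

Answer: 15120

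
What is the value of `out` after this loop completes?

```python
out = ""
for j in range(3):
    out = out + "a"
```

Repeat 'a' 3 times
`out` takes the values: "" → "a" → "aa" → "aaa"

Answer: "aaa"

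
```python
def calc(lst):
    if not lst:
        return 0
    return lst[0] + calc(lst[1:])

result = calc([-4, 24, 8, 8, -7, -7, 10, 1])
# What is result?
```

(-4) + 24 + 8 + 8 + (-7) + (-7) + 10 + 1 + 0 = 33

Answer: 33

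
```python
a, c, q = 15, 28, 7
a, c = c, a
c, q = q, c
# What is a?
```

Trace:
`a, c, q = 15, 28, 7` → a = 15; c = 28; q = 7
`a, c = c, a` → a = 28; c = 15
`c, q = q, c` → c = 7; q = 15
So a = 28

Answer: 28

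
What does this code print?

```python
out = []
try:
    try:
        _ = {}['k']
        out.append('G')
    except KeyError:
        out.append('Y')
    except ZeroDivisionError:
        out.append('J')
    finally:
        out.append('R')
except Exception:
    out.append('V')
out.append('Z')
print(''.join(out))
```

Execution trace: 'Y' (inner except KeyError) → 'R' (inner finally) → 'Z' (after the try/except). Output: YRZ

Answer: YRZ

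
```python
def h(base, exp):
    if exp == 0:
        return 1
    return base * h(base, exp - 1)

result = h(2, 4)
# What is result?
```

h(2, 4) = 2 * 2 * 2 * 2 = 16

Answer: 16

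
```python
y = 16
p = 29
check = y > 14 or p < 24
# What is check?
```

Trace:
`y = 16` → y = 16
`p = 29` → p = 29
`check = y > 14 or p < 24` → check = True
So check = True

Answer: True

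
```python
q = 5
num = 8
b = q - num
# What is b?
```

Trace:
`q = 5` → q = 5
`num = 8` → num = 8
`b = q - num` → b = -3
So b = -3

Answer: -3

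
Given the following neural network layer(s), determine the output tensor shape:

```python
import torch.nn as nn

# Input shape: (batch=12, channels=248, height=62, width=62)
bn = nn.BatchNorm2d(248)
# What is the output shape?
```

Input: (12, 248, 62, 62) -> Output: (12, 248, 62, 62)

Answer: (12, 248, 62, 62)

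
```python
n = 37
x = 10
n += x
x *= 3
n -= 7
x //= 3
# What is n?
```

Trace:
`n = 37` → n = 37
`x = 10` → x = 10
`n += x` → n = 47
`x *= 3` → x = 30
`n -= 7` → n = 40
`x //= 3` → x = 10
So n = 40

Answer: 40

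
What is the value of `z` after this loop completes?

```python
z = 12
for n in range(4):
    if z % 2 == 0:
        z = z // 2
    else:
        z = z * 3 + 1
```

Collatz-style transformation from 12
`z` takes the values: 12 → 6 → 3 → 10 → 5

Answer: 5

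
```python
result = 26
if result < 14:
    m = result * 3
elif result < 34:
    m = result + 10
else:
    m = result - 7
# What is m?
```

Trace:
`result = 26` → result = 26
`if result < 14: ...` → result < 14 is False, result < 34 is True → m = 36
So m = 36

Answer: 36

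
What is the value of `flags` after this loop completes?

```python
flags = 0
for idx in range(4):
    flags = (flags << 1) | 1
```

Build 4 consecutive 1-bits: 0b1111
`flags` takes the values: 0 → 1 → 3 → 7 → 15

Answer: 15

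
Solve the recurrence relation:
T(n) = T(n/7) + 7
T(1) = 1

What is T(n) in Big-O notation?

Each step divides n by 7 and adds 7. After log_7(n) steps we reach T(1)=1. So T(n) = 7·log_7(n) + 1 = O(log n).

Answer: O(log n)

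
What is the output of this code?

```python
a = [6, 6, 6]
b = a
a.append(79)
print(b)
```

Key concept: basic list aliasing.
Step by step:
`a = [6, 6, 6]` → a = [6, 6, 6]
`b = a` → b = [6, 6, 6] (same object as a)
`a.append(79)` → a = [6, 6, 6, 79] (same object as b); b = [6, 6, 6, 79] (same object as a)
`print(b)` → prints [6, 6, 6, 79]

Answer: [6, 6, 6, 79]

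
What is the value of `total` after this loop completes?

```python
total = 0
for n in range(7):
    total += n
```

Sum of 0 to 6 = 21
`total` takes the values: 0 → 1 → 3 → 6 → 10 → 15 → 21

Answer: 21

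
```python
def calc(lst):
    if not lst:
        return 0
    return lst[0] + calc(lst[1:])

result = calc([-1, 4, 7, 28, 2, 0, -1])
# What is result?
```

(-1) + 4 + 7 + 28 + 2 + 0 + (-1) + 0 = 39

Answer: 39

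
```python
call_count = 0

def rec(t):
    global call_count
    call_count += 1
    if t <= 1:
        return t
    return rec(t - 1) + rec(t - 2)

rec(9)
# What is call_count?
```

Calls(t) = 1 + Calls(t-1) + Calls(t-2); Calls(0)=Calls(1)=1. For t=9 this gives 109.

Answer: 109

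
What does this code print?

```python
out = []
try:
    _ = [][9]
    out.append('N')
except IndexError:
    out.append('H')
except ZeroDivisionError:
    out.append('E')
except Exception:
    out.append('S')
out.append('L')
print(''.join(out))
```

Execution trace: 'H' (except IndexError) → 'L' (after the try/except). Output: HL

Answer: HL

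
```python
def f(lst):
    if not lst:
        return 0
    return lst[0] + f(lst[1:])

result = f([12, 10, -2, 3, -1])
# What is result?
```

12 + 10 + (-2) + 3 + (-1) + 0 = 22

Answer: 22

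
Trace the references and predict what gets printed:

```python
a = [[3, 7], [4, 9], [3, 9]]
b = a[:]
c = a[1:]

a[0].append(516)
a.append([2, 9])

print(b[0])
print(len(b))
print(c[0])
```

Key concept: slice with nested mutation.
Step by step:
`a = [[3, 7], [4, 9], [3, 9]]` → a = [[3, 7], [4, 9], [3, 9]]
`b = a[:]` → b = [[3, 7], [4, 9], [3, 9]]
`c = a[1:]` → c = [[4, 9], [3, 9]]
`a[0].append(516)` → a = [[3, 7, 516], [4, 9], [3, 9]]; b = [[3, 7, 516], [4, 9], [3, 9]]
`a.append([2, 9])` → a = [[3, 7, 516], [4, 9], [3, 9], [2, 9]]
`print(b[0])` → prints [3, 7, 516]
`print(len(b))` → prints 3
`print(c[0])` → prints [4, 9]

Answer:
[3, 7, 516]
3
[4, 9]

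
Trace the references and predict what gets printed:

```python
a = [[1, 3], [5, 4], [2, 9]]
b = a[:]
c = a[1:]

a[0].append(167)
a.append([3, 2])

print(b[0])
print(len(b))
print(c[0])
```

Key concept: slice with nested mutation.
Step by step:
`a = [[1, 3], [5, 4], [2, 9]]` → a = [[1, 3], [5, 4], [2, 9]]
`b = a[:]` → b = [[1, 3], [5, 4], [2, 9]]
`c = a[1:]` → c = [[5, 4], [2, 9]]
`a[0].append(167)` → a = [[1, 3, 167], [5, 4], [2, 9]]; b = [[1, 3, 167], [5, 4], [2, 9]]
`a.append([3, 2])` → a = [[1, 3, 167], [5, 4], [2, 9], [3, 2]]
`print(b[0])` → prints [1, 3, 167]
`print(len(b))` → prints 3
`print(c[0])` → prints [5, 4]

Answer:
[1, 3, 167]
3
[5, 4]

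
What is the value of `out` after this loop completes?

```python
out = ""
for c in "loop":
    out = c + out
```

Reverse 'loop'
`out` takes the values: "" → "l" → "ol" → "ool" → "pool"

Answer: "pool"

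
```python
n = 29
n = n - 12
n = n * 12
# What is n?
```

Trace:
`n = 29` → n = 29
`n = n - 12` → n = 17
`n = n * 12` → n = 204
So n = 204

Answer: 204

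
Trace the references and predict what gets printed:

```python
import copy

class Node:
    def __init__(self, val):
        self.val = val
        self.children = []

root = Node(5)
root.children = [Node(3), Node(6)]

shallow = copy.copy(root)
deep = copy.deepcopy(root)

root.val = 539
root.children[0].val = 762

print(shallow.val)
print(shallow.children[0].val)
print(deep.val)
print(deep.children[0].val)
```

Key concept: deep copy with custom objects.
Step by step:
`root = Node(5)` → root = Node(val=5, children=[])
`root.children = [Node(3), Node(6)]` → root = Node(val=5, children=[Node(val=3, children=[]), Node(val=6, children=[])])
`shallow = copy.copy(root)` → shallow = Node(val=5, children=[Node(val=3, children=[]), Node(val=6, children=[])])
`deep = copy.deepcopy(root)` → deep = Node(val=5, children=[Node(val=3, children=[]), Node(val=6, children=[])])
`root.val = 539` → root = Node(val=539, children=[Node(val=3, children=[]), Node(val=6, children=[])])
`root.children[0].val = 762` → root = Node(val=539, children=[Node(val=762, children=[]), Node(val=6, children=[])]); shallow = Node(val=5, children=[Node(val=762, children=[]), Node(val=6, children=[])])
`print(shallow.val)` → prints 5
`print(shallow.children[0].val)` → prints 762
`print(deep.val)` → prints 5
`print(deep.children[0].val)` → prints 3

Answer:
5
762
5
3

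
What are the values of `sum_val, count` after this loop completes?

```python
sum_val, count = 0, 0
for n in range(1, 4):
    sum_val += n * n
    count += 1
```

Sum of squares and count
`sum_val, count` takes the values: (0, 0) → (1, 0) → (1, 1) → (5, 1) → (5, 2) → (14, 2) → (14, 3)

Answer: 14, 3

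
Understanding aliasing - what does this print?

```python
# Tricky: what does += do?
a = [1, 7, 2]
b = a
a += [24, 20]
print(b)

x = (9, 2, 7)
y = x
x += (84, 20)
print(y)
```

Key concept: += behavior differs for mutable vs immutable.
Step by step:
`a = [1, 7, 2]` → a = [1, 7, 2]
`b = a` → b = [1, 7, 2] (same object as a)
`a += [24, 20]` → a = [1, 7, 2, 24, 20] (same object as b); b = [1, 7, 2, 24, 20] (same object as a)
`print(b)` → prints [1, 7, 2, 24, 20]
`x = (9, 2, 7)` → x = (9, 2, 7)
`y = x` → y = (9, 2, 7)
`x += (84, 20)` → x = (9, 2, 7, 84, 20)
`print(y)` → prints (9, 2, 7)

Answer:
[1, 7, 2, 24, 20]
(9, 2, 7)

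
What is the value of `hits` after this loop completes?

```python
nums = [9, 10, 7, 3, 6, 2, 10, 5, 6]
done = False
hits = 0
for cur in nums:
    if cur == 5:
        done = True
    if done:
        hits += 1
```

Count elements after first 5 in [9, 10, 7, 3, 6, 2, 10, 5, 6]
`hits` takes the values: 0 → 1 → 2

Answer: 2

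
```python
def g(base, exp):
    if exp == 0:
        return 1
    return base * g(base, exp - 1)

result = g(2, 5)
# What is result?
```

g(2, 5) = 2 * 2 * 2 * 2 * 2 = 32

Answer: 32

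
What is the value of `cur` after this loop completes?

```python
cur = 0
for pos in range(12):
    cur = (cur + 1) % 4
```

Increment mod 4, 12 times = 0
`cur` takes the values: 0 → 1 → 2 → 3 → 0 → 1 → 2 → 3 → 0 → 1 → 2 → 3 → 0

Answer: 0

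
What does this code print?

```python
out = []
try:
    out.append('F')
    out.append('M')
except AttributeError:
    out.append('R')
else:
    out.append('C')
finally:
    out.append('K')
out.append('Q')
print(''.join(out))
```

Execution trace: 'F' (try body) → 'M' (try body, no exception) → 'C' (else) → 'K' (finally) → 'Q' (after the try/except). Output: FMCKQ

Answer: FMCKQ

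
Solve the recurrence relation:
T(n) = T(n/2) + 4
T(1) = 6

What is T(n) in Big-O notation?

Each step divides n by 2 and adds 4. After log_2(n) steps we reach T(1)=6. So T(n) = 4·log_2(n) + 6 = O(log n).

Answer: O(log n)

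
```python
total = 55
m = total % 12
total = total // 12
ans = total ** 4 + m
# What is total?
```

Trace:
`total = 55` → total = 55
`m = total % 12` → m = 7
`total = total // 12` → total = 4
`ans = total ** 4 + m` → ans = 263
So total = 4

Answer: 4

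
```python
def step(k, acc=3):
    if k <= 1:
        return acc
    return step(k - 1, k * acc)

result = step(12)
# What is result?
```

Accumulator trace (n, acc): (12, 3) -> (11, 36) -> (10, 396) -> (9, 3960) -> (8, 35640) -> (7, 285120) -> (6, 1995840) -> (5, 11975040) -> (4, 59875200) -> (3, 239500800) -> (2, 718502400) -> (1, 1437004800) -> return 1437004800

Answer: 1437004800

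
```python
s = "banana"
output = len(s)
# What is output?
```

Trace:
`s = "banana"` → s = 'banana'
`output = len(s)` → output = 6
So output = 6

Answer: 6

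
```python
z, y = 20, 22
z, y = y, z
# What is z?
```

Trace:
`z, y = 20, 22` → z = 20; y = 22
`z, y = y, z` → z = 22; y = 20
So z = 22

Answer: 22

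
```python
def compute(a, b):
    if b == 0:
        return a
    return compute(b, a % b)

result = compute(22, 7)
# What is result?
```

compute(22, 7) -> compute(7, 1) -> compute(1, 0) -> 1

Answer: 1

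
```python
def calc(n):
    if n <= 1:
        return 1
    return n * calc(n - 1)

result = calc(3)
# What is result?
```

calc(3) = 3 * 2 * 1 = 6

Answer: 6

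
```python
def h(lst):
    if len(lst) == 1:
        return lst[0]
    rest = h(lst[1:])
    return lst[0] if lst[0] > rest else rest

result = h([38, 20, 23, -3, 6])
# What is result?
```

Recursive max over [38, 20, 23, -3, 6] = 38

Answer: 38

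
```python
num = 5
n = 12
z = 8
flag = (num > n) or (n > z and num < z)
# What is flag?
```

Trace:
`num = 5` → num = 5
`n = 12` → n = 12
`z = 8` → z = 8
`flag = (num > n) or (n > z and num < z)` → flag = True
So flag = True

Answer: True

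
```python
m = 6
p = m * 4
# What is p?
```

Trace:
`m = 6` → m = 6
`p = m * 4` → p = 24
So p = 24

Answer: 24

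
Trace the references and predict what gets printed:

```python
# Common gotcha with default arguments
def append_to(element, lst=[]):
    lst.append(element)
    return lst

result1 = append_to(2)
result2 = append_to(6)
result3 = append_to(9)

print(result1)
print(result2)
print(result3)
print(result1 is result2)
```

Key concept: mutable default argument gotcha.
Step by step:
`result1 = append_to(2)` → result1 = [2]
`result2 = append_to(6)` → result1 = [2, 6] (same object as result2); result2 = [2, 6] (same object as result1)
`result3 = append_to(9)` → result1 = [2, 6, 9] (same object as result2, result3); result2 = [2, 6, 9] (same object as result1, result3); result3 = [2, 6, 9] (same object as result1, result2)
`print(result1)` → prints [2, 6, 9]
`print(result2)` → prints [2, 6, 9]
`print(result3)` → prints [2, 6, 9]
`print(result1 is result2)` → prints True

Answer:
[2, 6, 9]
[2, 6, 9]
[2, 6, 9]
True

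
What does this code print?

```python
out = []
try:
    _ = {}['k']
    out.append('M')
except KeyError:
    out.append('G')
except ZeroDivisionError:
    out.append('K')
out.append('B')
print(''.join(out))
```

Execution trace: 'G' (except KeyError) → 'B' (after the try/except). Output: GB

Answer: GB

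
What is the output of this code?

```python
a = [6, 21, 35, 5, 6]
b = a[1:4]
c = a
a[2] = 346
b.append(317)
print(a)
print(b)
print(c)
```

Key concept: slice vs alias.
Step by step:
`a = [6, 21, 35, 5, 6]` → a = [6, 21, 35, 5, 6]
`b = a[1:4]` → b = [21, 35, 5]
`c = a` → c = [6, 21, 35, 5, 6] (same object as a)
`a[2] = 346` → a = [6, 21, 346, 5, 6] (same object as c); c = [6, 21, 346, 5, 6] (same object as a)
`b.append(317)` → b = [21, 35, 5, 317]
`print(a)` → prints [6, 21, 346, 5, 6]
`print(b)` → prints [21, 35, 5, 317]
`print(c)` → prints [6, 21, 346, 5, 6]

Answer:
[6, 21, 346, 5, 6]
[21, 35, 5, 317]
[6, 21, 346, 5, 6]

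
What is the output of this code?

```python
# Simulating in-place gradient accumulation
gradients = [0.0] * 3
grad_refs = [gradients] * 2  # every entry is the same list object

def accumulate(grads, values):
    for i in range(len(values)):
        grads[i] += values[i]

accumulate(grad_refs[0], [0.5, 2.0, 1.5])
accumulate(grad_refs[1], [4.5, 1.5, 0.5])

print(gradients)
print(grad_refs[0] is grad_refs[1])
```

Key concept: gradient accumulation aliasing.
Step by step:
`gradients = [0.0] * 3` → gradients = [0.0, 0.0, 0.0]
`grad_refs = [gradients] * 2` → grad_refs = [[0.0, 0.0, 0.0], [0.0, 0.0, 0.0]]
`accumulate(grad_refs[0], [0.5, 2.0, 1.5])` → gradients = [0.5, 2.0, 1.5]; grad_refs = [[0.5, 2.0, 1.5], [0.5, 2.0, 1.5]]
`accumulate(grad_refs[1], [4.5, 1.5, 0.5])` → gradients = [5.0, 3.5, 2.0]; grad_refs = [[5.0, 3.5, 2.0], [5.0, 3.5, 2.0]]
`print(gradients)` → prints [5.0, 3.5, 2.0]
`print(grad_refs[0] is grad_refs[1])` → prints True

Answer:
[5.0, 3.5, 2.0]
True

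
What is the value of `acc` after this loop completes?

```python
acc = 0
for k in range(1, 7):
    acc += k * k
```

Sum of squares 1² to 6² = 91
`acc` takes the values: 0 → 1 → 5 → 14 → 30 → 55 → 91

Answer: 91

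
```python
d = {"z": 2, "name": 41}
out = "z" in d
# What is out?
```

Trace:
`d = {"z": 2, "name": 41}` → d = {'z': 2, 'name': 41}
`out = "z" in d` → out = True
So out = True

Answer: True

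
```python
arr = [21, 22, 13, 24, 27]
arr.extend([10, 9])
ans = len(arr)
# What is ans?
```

Trace:
`arr = [21, 22, 13, 24, 27]` → arr = [21, 22, 13, 24, 27]
`arr.extend([10, 9])` → arr = [21, 22, 13, 24, 27, 10, 9]
`ans = len(arr)` → ans = 7
So ans = 7

Answer: 7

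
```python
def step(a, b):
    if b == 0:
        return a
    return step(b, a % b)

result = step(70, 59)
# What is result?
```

step(70, 59) -> step(59, 11) -> step(11, 4) -> step(4, 3) -> step(3, 1) -> step(1, 0) -> 1

Answer: 1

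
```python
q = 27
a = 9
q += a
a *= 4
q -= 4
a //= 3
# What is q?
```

Trace:
`q = 27` → q = 27
`a = 9` → a = 9
`q += a` → q = 36
`a *= 4` → a = 36
`q -= 4` → q = 32
`a //= 3` → a = 12
So q = 32

Answer: 32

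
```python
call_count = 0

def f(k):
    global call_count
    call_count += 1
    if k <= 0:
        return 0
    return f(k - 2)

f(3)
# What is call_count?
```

Linear recursion stepping by 2: 3 calls from k=3 down to ≤0.

Answer: 3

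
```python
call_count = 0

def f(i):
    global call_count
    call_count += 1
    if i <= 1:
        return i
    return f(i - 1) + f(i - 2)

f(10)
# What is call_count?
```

Calls(i) = 1 + Calls(i-1) + Calls(i-2); Calls(0)=Calls(1)=1. For i=10 this gives 177.

Answer: 177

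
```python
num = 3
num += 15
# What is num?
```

Trace:
`num = 3` → num = 3
`num += 15` → num = 18
So num = 18

Answer: 18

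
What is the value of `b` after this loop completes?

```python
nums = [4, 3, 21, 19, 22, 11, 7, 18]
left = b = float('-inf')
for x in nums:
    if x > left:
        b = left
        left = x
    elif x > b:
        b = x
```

Second largest (with repeats) in [4, 3, 21, 19, 22, 11, 7, 18]
`b` takes the values: -inf → 3 → 4 → 19 → 21

Answer: 21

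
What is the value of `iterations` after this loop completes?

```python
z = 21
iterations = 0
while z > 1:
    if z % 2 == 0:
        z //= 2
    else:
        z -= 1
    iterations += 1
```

Steps to reduce 21 to 1
`iterations` takes the values: 0 → 1 → 2 → 3 → 4 → 5 → 6

Answer: 6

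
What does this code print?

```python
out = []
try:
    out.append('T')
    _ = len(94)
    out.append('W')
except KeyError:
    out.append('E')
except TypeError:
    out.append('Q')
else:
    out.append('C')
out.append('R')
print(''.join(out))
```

Execution trace: 'T' (try body) → 'Q' (except TypeError) → 'R' (after the try/except). Output: TQR

Answer: TQR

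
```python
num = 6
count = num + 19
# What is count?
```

Trace:
`num = 6` → num = 6
`count = num + 19` → count = 25
So count = 25

Answer: 25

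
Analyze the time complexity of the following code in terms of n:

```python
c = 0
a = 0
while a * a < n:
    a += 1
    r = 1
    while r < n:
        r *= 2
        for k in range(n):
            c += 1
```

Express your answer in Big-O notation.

Each loop level contributes: √n × log n × n. Multiplying the contributions gives O(n√n log n).

Answer: O(n√n log n)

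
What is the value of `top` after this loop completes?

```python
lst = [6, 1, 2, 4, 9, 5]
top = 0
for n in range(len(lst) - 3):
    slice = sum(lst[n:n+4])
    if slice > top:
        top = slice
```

Max sum of 4-element window in [6, 1, 2, 4, 9, 5]
`top` takes the values: 0 → 13 → 16 → 20

Answer: 20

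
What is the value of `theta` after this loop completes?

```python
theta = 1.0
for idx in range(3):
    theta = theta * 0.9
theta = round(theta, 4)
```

Exponential decay: 1.0 * 0.9^3
`theta` takes the values: 1.0 → 0.9 → 0.81 → 0.729

Answer: 0.729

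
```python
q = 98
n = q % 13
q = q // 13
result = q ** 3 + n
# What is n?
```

Trace:
`q = 98` → q = 98
`n = q % 13` → n = 7
`q = q // 13` → q = 7
`result = q ** 3 + n` → result = 350
So n = 7

Answer: 7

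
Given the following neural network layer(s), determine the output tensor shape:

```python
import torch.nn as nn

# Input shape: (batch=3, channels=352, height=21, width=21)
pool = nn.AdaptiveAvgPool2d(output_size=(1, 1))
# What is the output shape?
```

Input: (3, 352, 21, 21) -> Output: (3, 352, 1, 1)

Answer: (3, 352, 1, 1)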